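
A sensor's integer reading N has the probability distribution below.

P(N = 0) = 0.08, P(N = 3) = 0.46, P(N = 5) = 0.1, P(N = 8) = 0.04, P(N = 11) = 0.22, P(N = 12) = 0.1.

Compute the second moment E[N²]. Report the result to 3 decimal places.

50.220

E[N²] = (0)²(0.08) + (3)²(0.46) + (5)²(0.1) + (8)²(0.04) + (11)²(0.22) + (12)²(0.1) = 50.22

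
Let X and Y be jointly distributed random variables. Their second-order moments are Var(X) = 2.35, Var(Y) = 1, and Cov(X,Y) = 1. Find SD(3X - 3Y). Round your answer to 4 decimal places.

3.4857

Var(3X - 3Y) = (3)²·Var(X) + (-3)²·Var(Y) + 2·(3)·(-3)·Cov(X,Y)
= 9·2.35 + 9·1 + -18·1 = 12.15
SD(3X - 3Y) = √12.15 ≈ 3.4857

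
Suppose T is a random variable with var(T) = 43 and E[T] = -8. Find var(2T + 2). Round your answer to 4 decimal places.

172.0000

var(2T + 2) = (2)²·var(T) = 4·43 = 172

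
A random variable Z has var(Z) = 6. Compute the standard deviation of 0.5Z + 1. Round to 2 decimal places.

1.22

var(0.5Z + 1) = (0.5)²·6 = 1.5
σ(0.5Z + 1) = √1.5 ≈ 1.22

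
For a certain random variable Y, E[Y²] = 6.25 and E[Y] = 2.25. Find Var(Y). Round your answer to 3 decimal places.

1.188

Var(Y) = 6.25 − (2.25)² = 1.1875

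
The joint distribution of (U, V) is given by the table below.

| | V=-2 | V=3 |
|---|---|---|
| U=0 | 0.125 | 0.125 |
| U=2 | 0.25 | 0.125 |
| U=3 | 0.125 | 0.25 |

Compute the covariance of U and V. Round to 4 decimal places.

0.3125

E[U] = 1.875,  E[V] = 0.5
E[UV] = 1.25
cov(U,V) = E[UV] − E[U]E[V] = 1.25 − (1.875)(0.5) = 0.3125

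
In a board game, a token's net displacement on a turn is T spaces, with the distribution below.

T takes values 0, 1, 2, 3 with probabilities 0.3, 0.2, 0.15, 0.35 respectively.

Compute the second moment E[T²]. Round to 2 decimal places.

3.95

E[T²] = (0)²(0.3) + (1)²(0.2) + (2)²(0.15) + (3)²(0.35) = 3.95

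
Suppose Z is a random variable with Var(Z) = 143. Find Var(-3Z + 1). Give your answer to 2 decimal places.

Var(-3Z + 1) = (-3)²·Var(Z) = 9·143 = 1287

1287.00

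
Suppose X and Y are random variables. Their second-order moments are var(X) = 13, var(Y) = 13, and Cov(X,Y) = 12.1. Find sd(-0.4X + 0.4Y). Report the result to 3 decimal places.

0.537

var(-0.4X + 0.4Y) = (-0.4)²·var(X) + (0.4)²·var(Y) + 2·(-0.4)·(0.4)·Cov(X,Y)
= 0.16·13 + 0.16·13 + -0.32·12.1 = 0.288
sd(-0.4X + 0.4Y) = √0.288 ≈ 0.537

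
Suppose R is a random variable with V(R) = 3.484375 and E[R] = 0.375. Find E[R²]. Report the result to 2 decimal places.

E[R²] = V(R) + (E[R])² = 3.484375 + (0.375)² = 3.625

3.63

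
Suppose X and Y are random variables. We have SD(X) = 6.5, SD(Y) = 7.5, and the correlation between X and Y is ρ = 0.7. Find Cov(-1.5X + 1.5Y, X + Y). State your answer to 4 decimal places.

Var(X) = (6.5)² = 42.25;  Var(Y) = (7.5)² = 56.25
Cov(X,Y) = ρ·SD(X)·SD(Y) = 0.7·6.5·7.5 = 34.125
Cov(-1.5X + 1.5Y, X + Y) = (-1.5)(1)Var(X) + (1.5)(1)Var(Y) + [(-1.5)(1) + (1.5)(1)]Cov(X,Y)
= -1.5·42.25 + 1.5·56.25 + 0·34.125 = 21

21.0000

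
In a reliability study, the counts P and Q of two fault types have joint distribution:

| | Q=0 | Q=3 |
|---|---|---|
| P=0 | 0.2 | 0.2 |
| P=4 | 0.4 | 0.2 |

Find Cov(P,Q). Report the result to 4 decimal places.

E[P] = 2.4,  E[Q] = 1.2
E[PQ] = 2.4
Cov(P,Q) = E[PQ] − E[P]E[Q] = 2.4 − (2.4)(1.2) = -0.48

-0.4800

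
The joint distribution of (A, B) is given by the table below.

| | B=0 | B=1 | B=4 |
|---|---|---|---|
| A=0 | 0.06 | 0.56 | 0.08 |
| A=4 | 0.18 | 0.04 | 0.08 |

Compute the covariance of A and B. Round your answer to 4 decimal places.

E[A] = 1.2,  E[B] = 1.24
E[AB] = 1.44
Cov(A,B) = E[AB] − E[A]E[B] = 1.44 − (1.2)(1.24) = -0.048

-0.0480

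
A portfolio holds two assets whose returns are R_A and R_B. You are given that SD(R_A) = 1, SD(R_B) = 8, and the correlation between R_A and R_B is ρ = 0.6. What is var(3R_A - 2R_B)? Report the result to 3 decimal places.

var(R_A) = (1)² = 1;  var(R_B) = (8)² = 64
Cov(R_A,R_B) = ρ·SD(R_A)·SD(R_B) = 0.6·1·8 = 4.8
var(3R_A - 2R_B) = (3)²·var(R_A) + (-2)²·var(R_B) + 2·(3)·(-2)·Cov(R_A,R_B)
= 9·1 + 4·64 + -12·4.8 = 207.4

207.400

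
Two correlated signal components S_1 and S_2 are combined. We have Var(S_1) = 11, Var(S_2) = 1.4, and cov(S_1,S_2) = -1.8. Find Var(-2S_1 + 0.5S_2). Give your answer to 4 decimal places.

47.9500

Var(-2S_1 + 0.5S_2) = (-2)²·Var(S_1) + (0.5)²·Var(S_2) + 2·(-2)·(0.5)·cov(S_1,S_2)
= 4·11 + 0.25·1.4 + -2·-1.8 = 47.95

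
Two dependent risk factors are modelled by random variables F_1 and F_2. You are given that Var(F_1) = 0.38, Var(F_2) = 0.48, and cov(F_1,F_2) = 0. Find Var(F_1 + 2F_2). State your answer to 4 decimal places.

2.3000

Var(F_1 + 2F_2) = (1)²·Var(F_1) + (2)²·Var(F_2) + 2·(1)·(2)·cov(F_1,F_2)
= 1·0.38 + 4·0.48 + 4·0 = 2.3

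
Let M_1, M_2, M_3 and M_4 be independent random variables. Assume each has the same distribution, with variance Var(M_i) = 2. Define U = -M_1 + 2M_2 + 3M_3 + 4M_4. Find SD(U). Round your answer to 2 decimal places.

By independence, Var(U) = (-1)²Var(M_1) + (2)²Var(M_2) + (3)²Var(M_3) + (4)²Var(M_4)
= (-1)²·2 + (2)²·2 + (3)²·2 + (4)²·2 = 60
SD(U) = √60 ≈ 7.75

7.75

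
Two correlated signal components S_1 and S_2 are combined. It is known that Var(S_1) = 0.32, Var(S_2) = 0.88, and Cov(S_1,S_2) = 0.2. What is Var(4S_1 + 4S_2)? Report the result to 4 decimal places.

25.6000

Var(4S_1 + 4S_2) = (4)²·Var(S_1) + (4)²·Var(S_2) + 2·(4)·(4)·Cov(S_1,S_2)
= 16·0.32 + 16·0.88 + 32·0.2 = 25.6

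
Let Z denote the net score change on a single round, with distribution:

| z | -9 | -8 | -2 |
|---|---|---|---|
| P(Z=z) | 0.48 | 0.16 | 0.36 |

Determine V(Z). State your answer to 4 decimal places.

E[Z] = (-9)(0.48) + (-8)(0.16) + (-2)(0.36) = -6.32
E[Z²] = (-9)²(0.48) + (-8)²(0.16) + (-2)²(0.36) = 50.56
V(Z) = E[Z²] − (E[Z])² = 50.56 − (-6.32)² = 10.6176

10.6176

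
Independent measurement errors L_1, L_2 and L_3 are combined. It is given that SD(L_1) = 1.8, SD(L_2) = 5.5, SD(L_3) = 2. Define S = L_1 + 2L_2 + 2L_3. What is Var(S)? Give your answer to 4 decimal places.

Var(L_1) = 3.24, Var(L_2) = 30.25, Var(L_3) = 4
By independence, Var(S) = (1)²Var(L_1) + (2)²Var(L_2) + (2)²Var(L_3)
= (1)²·3.24 + (2)²·30.25 + (2)²·4 = 140.24

140.2400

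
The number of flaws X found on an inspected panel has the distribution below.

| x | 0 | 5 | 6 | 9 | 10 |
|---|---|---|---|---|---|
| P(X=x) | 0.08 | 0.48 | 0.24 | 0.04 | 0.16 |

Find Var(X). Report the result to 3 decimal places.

6.240

E[X] = (0)(0.08) + (5)(0.48) + (6)(0.24) + (9)(0.04) + (10)(0.16) = 5.8
E[X²] = (0)²(0.08) + (5)²(0.48) + (6)²(0.24) + (9)²(0.04) + (10)²(0.16) = 39.88
Var(X) = E[X²] − (E[X])² = 39.88 − (5.8)² = 6.24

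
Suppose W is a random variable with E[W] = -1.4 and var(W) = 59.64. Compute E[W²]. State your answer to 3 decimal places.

61.600

E[W²] = var(W) + (E[W])² = 59.64 + (-1.4)² = 61.6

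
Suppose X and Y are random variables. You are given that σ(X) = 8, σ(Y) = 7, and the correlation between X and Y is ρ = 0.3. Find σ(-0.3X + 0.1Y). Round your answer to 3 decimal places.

var(X) = (8)² = 64;  var(Y) = (7)² = 49
Cov(X,Y) = ρ·σ(X)·σ(Y) = 0.3·8·7 = 16.8
var(-0.3X + 0.1Y) = (-0.3)²·var(X) + (0.1)²·var(Y) + 2·(-0.3)·(0.1)·Cov(X,Y)
= 0.09·64 + 0.01·49 + -0.06·16.8 = 5.242
σ(-0.3X + 0.1Y) = √5.242 ≈ 2.290

2.290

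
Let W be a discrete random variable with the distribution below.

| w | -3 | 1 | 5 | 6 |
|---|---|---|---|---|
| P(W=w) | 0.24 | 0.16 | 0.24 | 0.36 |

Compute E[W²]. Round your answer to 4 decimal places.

E[W²] = (-3)²(0.24) + (1)²(0.16) + (5)²(0.24) + (6)²(0.36) = 21.28

21.2800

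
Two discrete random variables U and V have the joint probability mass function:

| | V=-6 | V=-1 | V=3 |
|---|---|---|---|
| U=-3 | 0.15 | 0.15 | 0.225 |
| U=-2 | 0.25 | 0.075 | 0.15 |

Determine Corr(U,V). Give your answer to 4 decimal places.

E[U] = -2.525,  E[V] = -1.5
E[UV] = 3.375
Cov(U,V) = E[UV] − E[U]E[V] = 3.375 − (-2.525)(-1.5) = -0.4125
var(U) = 0.249375,  var(V) = 15.75
ρ = -0.4125 / √(0.249375·15.75) ≈ -0.2081

-0.2081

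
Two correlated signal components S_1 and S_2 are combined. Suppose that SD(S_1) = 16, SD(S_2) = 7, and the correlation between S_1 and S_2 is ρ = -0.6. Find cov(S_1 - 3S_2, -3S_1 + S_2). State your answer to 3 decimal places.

-1587.000

var(S_1) = (16)² = 256;  var(S_2) = (7)² = 49
cov(S_1,S_2) = ρ·SD(S_1)·SD(S_2) = -0.6·16·7 = -67.2
cov(S_1 - 3S_2, -3S_1 + S_2) = (1)(-3)var(S_1) + (-3)(1)var(S_2) + [(1)(1) + (-3)(-3)]cov(S_1,S_2)
= -3·256 + -3·49 + 10·-67.2 = -1587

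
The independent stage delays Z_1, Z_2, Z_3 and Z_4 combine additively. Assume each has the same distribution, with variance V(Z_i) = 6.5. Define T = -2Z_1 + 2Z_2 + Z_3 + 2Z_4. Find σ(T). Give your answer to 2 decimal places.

By independence, V(T) = (-2)²V(Z_1) + (2)²V(Z_2) + (1)²V(Z_3) + (2)²V(Z_4)
= (-2)²·6.5 + (2)²·6.5 + (1)²·6.5 + (2)²·6.5 = 84.5
σ(T) = √84.5 ≈ 9.19

9.19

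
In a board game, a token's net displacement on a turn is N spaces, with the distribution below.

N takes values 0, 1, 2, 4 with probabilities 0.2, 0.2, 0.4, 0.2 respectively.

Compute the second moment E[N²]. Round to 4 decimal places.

E[N²] = (0)²(0.2) + (1)²(0.2) + (2)²(0.4) + (4)²(0.2) = 5

5.0000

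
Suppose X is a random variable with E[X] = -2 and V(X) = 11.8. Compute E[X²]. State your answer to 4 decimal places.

E[X²] = V(X) + (E[X])² = 11.8 + (-2)² = 15.8

15.8000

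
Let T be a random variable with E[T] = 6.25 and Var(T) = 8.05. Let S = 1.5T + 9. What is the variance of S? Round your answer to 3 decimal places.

18.113

Var(1.5T + 9) = (1.5)²·Var(T) = 2.25·8.05 = 18.1125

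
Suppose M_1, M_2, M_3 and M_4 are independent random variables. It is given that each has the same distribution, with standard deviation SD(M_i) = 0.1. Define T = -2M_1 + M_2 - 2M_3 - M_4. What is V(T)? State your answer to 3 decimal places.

0.100

V(M_i) = (0.1)² = 0.01
By independence, V(T) = (-2)²V(M_1) + (1)²V(M_2) + (-2)²V(M_3) + (-1)²V(M_4)
= (-2)²·0.01 + (1)²·0.01 + (-2)²·0.01 + (-1)²·0.01 = 0.1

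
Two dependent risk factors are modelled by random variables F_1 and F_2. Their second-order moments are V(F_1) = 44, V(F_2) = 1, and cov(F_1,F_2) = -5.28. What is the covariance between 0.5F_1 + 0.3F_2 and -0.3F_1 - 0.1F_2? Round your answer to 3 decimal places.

cov(0.5F_1 + 0.3F_2, -0.3F_1 - 0.1F_2) = (0.5)(-0.3)V(F_1) + (0.3)(-0.1)V(F_2) + [(0.5)(-0.1) + (0.3)(-0.3)]cov(F_1,F_2)
= -0.15·44 + -0.03·1 + -0.14·-5.28 = -5.8908

-5.891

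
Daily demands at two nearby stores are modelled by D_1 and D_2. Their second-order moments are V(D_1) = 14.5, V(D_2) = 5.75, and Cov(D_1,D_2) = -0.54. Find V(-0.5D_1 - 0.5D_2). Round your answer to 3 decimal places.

V(-0.5D_1 - 0.5D_2) = (-0.5)²·V(D_1) + (-0.5)²·V(D_2) + 2·(-0.5)·(-0.5)·Cov(D_1,D_2)
= 0.25·14.5 + 0.25·5.75 + 0.5·-0.54 = 4.7925

4.793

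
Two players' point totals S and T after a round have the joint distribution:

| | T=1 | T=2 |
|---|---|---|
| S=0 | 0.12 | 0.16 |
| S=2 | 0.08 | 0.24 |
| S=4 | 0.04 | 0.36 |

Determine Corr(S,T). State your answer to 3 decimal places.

0.312

E[S] = 2.24,  E[T] = 1.76
E[ST] = 4.16
cov(S,T) = E[ST] − E[S]E[T] = 4.16 − (2.24)(1.76) = 0.2176
V(S) = 2.6624,  V(T) = 0.1824
ρ = 0.2176 / √(2.6624·0.1824) ≈ 0.312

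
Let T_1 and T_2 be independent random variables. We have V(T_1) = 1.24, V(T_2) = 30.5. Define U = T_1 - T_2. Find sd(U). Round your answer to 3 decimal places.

5.634

By independence, V(U) = (1)²V(T_1) + (-1)²V(T_2)
= (1)²·1.24 + (-1)²·30.5 = 31.74
sd(U) = √31.74 ≈ 5.634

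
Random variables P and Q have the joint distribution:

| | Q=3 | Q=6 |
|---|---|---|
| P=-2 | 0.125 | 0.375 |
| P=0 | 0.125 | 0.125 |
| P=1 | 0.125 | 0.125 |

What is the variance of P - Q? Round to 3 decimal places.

4.734

E[P] = -0.75,  E[Q] = 4.875,  E[PQ] = -4.125
V(P) = 2.25 − (-0.75)² = 1.6875;  V(Q) = 25.875 − (4.875)² = 2.109375
Cov(P,Q) = -4.125 − (-0.75)(4.875) = -0.46875
V(P - Q) = (1)²·1.6875 + (-1)²·2.109375 + 2·(1)·(-1)·-0.46875 = 4.734375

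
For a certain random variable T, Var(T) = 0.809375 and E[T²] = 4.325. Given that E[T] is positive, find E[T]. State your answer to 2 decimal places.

1.88

(E[T])² = E[T²] − Var(T) = 4.325 − 0.809375 = 3.515625
E[T] = √3.515625 = 1.875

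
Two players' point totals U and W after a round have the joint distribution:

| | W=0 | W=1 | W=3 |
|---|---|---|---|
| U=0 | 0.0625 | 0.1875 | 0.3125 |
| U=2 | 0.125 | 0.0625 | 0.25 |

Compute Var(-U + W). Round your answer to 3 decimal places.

2.684

E[U] = 0.875,  E[W] = 1.9375,  E[UW] = 1.625
Var(U) = 1.75 − (0.875)² = 0.984375;  Var(W) = 5.3125 − (1.9375)² = 1.55859375
cov(U,W) = 1.625 − (0.875)(1.9375) = -0.0703125
Var(-U + W) = (-1)²·0.984375 + (1)²·1.55859375 + 2·(-1)·(1)·-0.0703125 = 2.68359375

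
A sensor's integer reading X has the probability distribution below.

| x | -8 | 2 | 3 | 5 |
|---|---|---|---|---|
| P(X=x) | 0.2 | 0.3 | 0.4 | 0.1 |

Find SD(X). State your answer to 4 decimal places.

E[X] = (-8)(0.2) + (2)(0.3) + (3)(0.4) + (5)(0.1) = 0.7
E[X²] = (-8)²(0.2) + (2)²(0.3) + (3)²(0.4) + (5)²(0.1) = 20.1
Var(X) = E[X²] − (E[X])² = 20.1 − (0.7)² = 19.61
SD(X) = √19.61 ≈ 4.4283

4.4283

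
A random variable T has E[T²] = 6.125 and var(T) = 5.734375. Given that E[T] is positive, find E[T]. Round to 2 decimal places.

(E[T])² = E[T²] − var(T) = 6.125 − 5.734375 = 0.390625
E[T] = √0.390625 = 0.625

0.63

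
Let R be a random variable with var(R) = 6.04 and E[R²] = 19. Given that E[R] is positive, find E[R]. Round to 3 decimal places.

(E[R])² = E[R²] − var(R) = 19 − 6.04 = 12.96
E[R] = √12.96 = 3.6

3.600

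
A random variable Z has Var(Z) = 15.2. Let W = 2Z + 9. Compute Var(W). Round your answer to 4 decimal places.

Var(2Z + 9) = (2)²·Var(Z) = 4·15.2 = 60.8

60.8000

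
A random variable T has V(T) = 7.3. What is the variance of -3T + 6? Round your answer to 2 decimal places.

65.70

V(-3T + 6) = (-3)²·V(T) = 9·7.3 = 65.7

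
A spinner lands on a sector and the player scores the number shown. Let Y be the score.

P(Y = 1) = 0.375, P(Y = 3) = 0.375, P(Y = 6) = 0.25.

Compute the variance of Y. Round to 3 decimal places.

3.750

E[Y] = (1)(0.375) + (3)(0.375) + (6)(0.25) = 3
E[Y²] = (1)²(0.375) + (3)²(0.375) + (6)²(0.25) = 12.75
var(Y) = E[Y²] − (E[Y])² = 12.75 − (3)² = 3.75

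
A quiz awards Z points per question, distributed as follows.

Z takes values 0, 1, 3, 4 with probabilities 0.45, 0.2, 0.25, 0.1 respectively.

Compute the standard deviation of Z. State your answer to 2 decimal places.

E[Z] = (0)(0.45) + (1)(0.2) + (3)(0.25) + (4)(0.1) = 1.35
E[Z²] = (0)²(0.45) + (1)²(0.2) + (3)²(0.25) + (4)²(0.1) = 4.05
Var(Z) = E[Z²] − (E[Z])² = 4.05 − (1.35)² = 2.2275
sd(Z) = √2.2275 ≈ 1.49

1.49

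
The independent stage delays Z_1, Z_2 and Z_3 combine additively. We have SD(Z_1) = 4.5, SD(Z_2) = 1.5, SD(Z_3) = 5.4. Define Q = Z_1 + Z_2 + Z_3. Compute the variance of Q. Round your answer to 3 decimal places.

Var(Z_1) = 20.25, Var(Z_2) = 2.25, Var(Z_3) = 29.16
By independence, Var(Q) = (1)²Var(Z_1) + (1)²Var(Z_2) + (1)²Var(Z_3)
= (1)²·20.25 + (1)²·2.25 + (1)²·29.16 = 51.66

51.660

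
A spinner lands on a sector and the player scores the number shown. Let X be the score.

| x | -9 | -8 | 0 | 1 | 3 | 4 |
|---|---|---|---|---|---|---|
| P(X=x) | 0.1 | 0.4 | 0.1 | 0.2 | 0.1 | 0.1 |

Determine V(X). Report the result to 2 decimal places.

E[X] = (-9)(0.1) + (-8)(0.4) + (0)(0.1) + (1)(0.2) + (3)(0.1) + (4)(0.1) = -3.2
E[X²] = (-9)²(0.1) + (-8)²(0.4) + (0)²(0.1) + (1)²(0.2) + (3)²(0.1) + (4)²(0.1) = 36.4
V(X) = E[X²] − (E[X])² = 36.4 − (-3.2)² = 26.16

26.16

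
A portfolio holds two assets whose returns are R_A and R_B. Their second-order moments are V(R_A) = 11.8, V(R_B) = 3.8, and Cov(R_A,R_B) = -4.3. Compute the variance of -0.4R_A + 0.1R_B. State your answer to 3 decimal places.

V(-0.4R_A + 0.1R_B) = (-0.4)²·V(R_A) + (0.1)²·V(R_B) + 2·(-0.4)·(0.1)·Cov(R_A,R_B)
= 0.16·11.8 + 0.01·3.8 + -0.08·-4.3 = 2.27

2.270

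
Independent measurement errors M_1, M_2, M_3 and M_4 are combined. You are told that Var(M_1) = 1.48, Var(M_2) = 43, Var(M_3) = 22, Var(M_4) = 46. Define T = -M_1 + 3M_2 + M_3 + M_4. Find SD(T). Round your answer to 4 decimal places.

By independence, Var(T) = (-1)²Var(M_1) + (3)²Var(M_2) + (1)²Var(M_3) + (1)²Var(M_4)
= (-1)²·1.48 + (3)²·43 + (1)²·22 + (1)²·46 = 456.48
SD(T) = √456.48 ≈ 21.3654

21.3654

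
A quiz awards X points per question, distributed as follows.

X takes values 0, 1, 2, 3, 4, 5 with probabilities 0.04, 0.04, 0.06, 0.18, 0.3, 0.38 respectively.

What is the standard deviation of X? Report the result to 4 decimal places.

1.3266

E[X] = (0)(0.04) + (1)(0.04) + (2)(0.06) + (3)(0.18) + (4)(0.3) + (5)(0.38) = 3.8
E[X²] = (0)²(0.04) + (1)²(0.04) + (2)²(0.06) + (3)²(0.18) + (4)²(0.3) + (5)²(0.38) = 16.2
var(X) = E[X²] − (E[X])² = 16.2 − (3.8)² = 1.76
SD(X) = √1.76 ≈ 1.3266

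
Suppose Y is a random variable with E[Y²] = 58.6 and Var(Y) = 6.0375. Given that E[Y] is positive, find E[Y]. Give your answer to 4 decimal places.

7.2500

(E[Y])² = E[Y²] − Var(Y) = 58.6 − 6.0375 = 52.5625
E[Y] = √52.5625 = 7.25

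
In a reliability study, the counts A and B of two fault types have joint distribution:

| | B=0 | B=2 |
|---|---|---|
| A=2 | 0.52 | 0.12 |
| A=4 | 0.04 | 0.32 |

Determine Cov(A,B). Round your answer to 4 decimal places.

E[A] = 2.72,  E[B] = 0.88
E[AB] = 3.04
Cov(A,B) = E[AB] − E[A]E[B] = 3.04 − (2.72)(0.88) = 0.6464

0.6464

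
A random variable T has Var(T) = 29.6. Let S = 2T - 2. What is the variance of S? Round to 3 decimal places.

Var(2T - 2) = (2)²·Var(T) = 4·29.6 = 118.4

118.400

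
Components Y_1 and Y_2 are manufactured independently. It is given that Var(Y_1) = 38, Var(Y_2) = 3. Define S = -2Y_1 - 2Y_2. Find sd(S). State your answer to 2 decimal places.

12.81

By independence, Var(S) = (-2)²Var(Y_1) + (-2)²Var(Y_2)
= (-2)²·38 + (-2)²·3 = 164
sd(S) = √164 ≈ 12.81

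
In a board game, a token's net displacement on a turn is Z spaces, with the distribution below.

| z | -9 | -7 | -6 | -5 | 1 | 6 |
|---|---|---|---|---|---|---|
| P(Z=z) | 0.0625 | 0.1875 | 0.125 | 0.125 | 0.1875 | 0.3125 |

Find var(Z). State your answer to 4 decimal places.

E[Z] = (-9)(0.0625) + (-7)(0.1875) + (-6)(0.125) + (-5)(0.125) + (1)(0.1875) + (6)(0.3125) = -1.1875
E[Z²] = (-9)²(0.0625) + (-7)²(0.1875) + (-6)²(0.125) + (-5)²(0.125) + (1)²(0.1875) + (6)²(0.3125) = 33.3125
var(Z) = E[Z²] − (E[Z])² = 33.3125 − (-1.1875)² = 31.90234375

31.9023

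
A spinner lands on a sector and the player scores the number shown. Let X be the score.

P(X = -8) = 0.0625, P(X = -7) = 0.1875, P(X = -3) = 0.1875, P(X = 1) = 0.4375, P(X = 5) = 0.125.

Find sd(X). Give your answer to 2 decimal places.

4.09

E[X] = (-8)(0.0625) + (-7)(0.1875) + (-3)(0.1875) + (1)(0.4375) + (5)(0.125) = -1.3125
E[X²] = (-8)²(0.0625) + (-7)²(0.1875) + (-3)²(0.1875) + (1)²(0.4375) + (5)²(0.125) = 18.4375
Var(X) = E[X²] − (E[X])² = 18.4375 − (-1.3125)² = 16.71484375
sd(X) = √16.71484375 ≈ 4.09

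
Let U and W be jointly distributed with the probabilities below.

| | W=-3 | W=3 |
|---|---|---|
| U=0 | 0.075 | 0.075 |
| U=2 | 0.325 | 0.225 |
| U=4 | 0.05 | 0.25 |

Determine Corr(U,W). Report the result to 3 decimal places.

E[U] = 2.3,  E[W] = 0.3
E[UW] = 1.8
Cov(U,W) = E[UW] − E[U]E[W] = 1.8 − (2.3)(0.3) = 1.11
V(U) = 1.71,  V(W) = 8.91
ρ = 1.11 / √(1.71·8.91) ≈ 0.284

0.284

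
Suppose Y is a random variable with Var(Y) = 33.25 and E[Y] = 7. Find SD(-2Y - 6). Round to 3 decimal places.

Var(-2Y - 6) = (-2)²·33.25 = 133
SD(-2Y - 6) = √133 ≈ 11.533

11.533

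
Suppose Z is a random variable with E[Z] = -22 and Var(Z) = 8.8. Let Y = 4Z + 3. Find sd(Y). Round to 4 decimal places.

11.8659

Var(4Z + 3) = (4)²·8.8 = 140.8
sd(Y) = √140.8 ≈ 11.8659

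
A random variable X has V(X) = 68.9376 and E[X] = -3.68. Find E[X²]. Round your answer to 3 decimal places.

E[X²] = V(X) + (E[X])² = 68.9376 + (-3.68)² = 82.48

82.480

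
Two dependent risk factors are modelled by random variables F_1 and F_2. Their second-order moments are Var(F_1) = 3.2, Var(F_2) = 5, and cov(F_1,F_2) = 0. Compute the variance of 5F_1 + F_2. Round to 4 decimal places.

85.0000

Var(5F_1 + F_2) = (5)²·Var(F_1) + (1)²·Var(F_2) + 2·(5)·(1)·cov(F_1,F_2)
= 25·3.2 + 1·5 + 10·0 = 85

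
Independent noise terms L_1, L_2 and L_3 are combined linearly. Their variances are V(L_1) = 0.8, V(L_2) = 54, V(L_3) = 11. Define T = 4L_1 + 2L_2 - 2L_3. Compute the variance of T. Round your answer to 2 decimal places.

272.80

By independence, V(T) = (4)²V(L_1) + (2)²V(L_2) + (-2)²V(L_3)
= (4)²·0.8 + (2)²·54 + (-2)²·11 = 272.8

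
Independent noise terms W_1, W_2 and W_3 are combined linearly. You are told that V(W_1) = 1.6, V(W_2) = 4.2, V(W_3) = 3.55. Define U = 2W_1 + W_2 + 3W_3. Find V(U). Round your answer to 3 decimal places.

By independence, V(U) = (2)²V(W_1) + (1)²V(W_2) + (3)²V(W_3)
= (2)²·1.6 + (1)²·4.2 + (3)²·3.55 = 42.55

42.550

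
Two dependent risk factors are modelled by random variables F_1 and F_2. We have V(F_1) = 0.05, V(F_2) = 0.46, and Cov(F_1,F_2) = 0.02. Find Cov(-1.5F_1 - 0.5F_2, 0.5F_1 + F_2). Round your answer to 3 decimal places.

Cov(-1.5F_1 - 0.5F_2, 0.5F_1 + F_2) = (-1.5)(0.5)V(F_1) + (-0.5)(1)V(F_2) + [(-1.5)(1) + (-0.5)(0.5)]Cov(F_1,F_2)
= -0.75·0.05 + -0.5·0.46 + -1.75·0.02 = -0.3025

-0.303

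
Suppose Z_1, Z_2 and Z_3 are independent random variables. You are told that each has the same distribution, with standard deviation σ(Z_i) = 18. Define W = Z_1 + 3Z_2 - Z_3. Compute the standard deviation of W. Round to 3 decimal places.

Var(Z_i) = (18)² = 324
By independence, Var(W) = (1)²Var(Z_1) + (3)²Var(Z_2) + (-1)²Var(Z_3)
= (1)²·324 + (3)²·324 + (-1)²·324 = 3564
σ(W) = √3564 ≈ 59.699

59.699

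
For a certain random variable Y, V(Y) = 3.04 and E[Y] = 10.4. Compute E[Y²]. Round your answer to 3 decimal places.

E[Y²] = V(Y) + (E[Y])² = 3.04 + (10.4)² = 111.2

111.200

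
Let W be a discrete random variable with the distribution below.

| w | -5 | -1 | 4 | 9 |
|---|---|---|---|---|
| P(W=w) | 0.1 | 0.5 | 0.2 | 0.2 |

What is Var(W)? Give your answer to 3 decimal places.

E[W] = (-5)(0.1) + (-1)(0.5) + (4)(0.2) + (9)(0.2) = 1.6
E[W²] = (-5)²(0.1) + (-1)²(0.5) + (4)²(0.2) + (9)²(0.2) = 22.4
Var(W) = E[W²] − (E[W])² = 22.4 − (1.6)² = 19.84

19.840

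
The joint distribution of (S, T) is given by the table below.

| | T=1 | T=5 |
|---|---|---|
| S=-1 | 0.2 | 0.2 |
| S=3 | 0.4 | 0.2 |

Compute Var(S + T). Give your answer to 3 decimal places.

E[S] = 1.4,  E[T] = 2.6,  E[ST] = 3
Var(S) = 5.8 − (1.4)² = 3.84;  Var(T) = 10.6 − (2.6)² = 3.84
Cov(S,T) = 3 − (1.4)(2.6) = -0.64
Var(S + T) = (1)²·3.84 + (1)²·3.84 + 2·(1)·(1)·-0.64 = 6.4

6.400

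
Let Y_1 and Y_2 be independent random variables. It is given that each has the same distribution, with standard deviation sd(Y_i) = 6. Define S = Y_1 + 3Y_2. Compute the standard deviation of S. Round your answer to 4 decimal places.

var(Y_i) = (6)² = 36
By independence, var(S) = (1)²var(Y_1) + (3)²var(Y_2)
= (1)²·36 + (3)²·36 = 360
sd(S) = √360 ≈ 18.9737

18.9737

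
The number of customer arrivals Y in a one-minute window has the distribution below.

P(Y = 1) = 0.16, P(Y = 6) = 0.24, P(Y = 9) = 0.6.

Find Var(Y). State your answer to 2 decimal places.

E[Y] = (1)(0.16) + (6)(0.24) + (9)(0.6) = 7
E[Y²] = (1)²(0.16) + (6)²(0.24) + (9)²(0.6) = 57.4
Var(Y) = E[Y²] − (E[Y])² = 57.4 − (7)² = 8.4

8.40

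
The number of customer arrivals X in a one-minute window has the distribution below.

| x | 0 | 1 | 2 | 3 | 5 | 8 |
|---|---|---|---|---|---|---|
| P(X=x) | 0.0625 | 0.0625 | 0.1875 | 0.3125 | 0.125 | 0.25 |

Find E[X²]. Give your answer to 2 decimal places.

E[X²] = (0)²(0.0625) + (1)²(0.0625) + (2)²(0.1875) + (3)²(0.3125) + (5)²(0.125) + (8)²(0.25) = 22.75

22.75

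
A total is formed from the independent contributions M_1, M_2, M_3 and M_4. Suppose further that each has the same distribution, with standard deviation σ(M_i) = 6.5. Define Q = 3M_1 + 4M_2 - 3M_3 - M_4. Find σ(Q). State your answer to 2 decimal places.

Var(M_i) = (6.5)² = 42.25
By independence, Var(Q) = (3)²Var(M_1) + (4)²Var(M_2) + (-3)²Var(M_3) + (-1)²Var(M_4)
= (3)²·42.25 + (4)²·42.25 + (-3)²·42.25 + (-1)²·42.25 = 1478.75
σ(Q) = √1478.75 ≈ 38.45

38.45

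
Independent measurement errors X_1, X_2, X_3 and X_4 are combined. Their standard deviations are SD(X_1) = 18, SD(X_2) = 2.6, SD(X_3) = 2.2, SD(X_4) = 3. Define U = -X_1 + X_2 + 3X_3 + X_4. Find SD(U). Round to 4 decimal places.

V(X_1) = 324, V(X_2) = 6.76, V(X_3) = 4.84, V(X_4) = 9
By independence, V(U) = (-1)²V(X_1) + (1)²V(X_2) + (3)²V(X_3) + (1)²V(X_4)
= (-1)²·324 + (1)²·6.76 + (3)²·4.84 + (1)²·9 = 383.32
SD(U) = √383.32 ≈ 19.5786

19.5786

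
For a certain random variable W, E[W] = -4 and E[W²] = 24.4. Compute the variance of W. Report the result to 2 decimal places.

8.40

var(W) = 24.4 − (-4)² = 8.4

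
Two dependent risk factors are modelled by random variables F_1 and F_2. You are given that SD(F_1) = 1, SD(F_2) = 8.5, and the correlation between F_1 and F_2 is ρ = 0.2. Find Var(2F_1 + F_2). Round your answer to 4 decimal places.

Var(F_1) = (1)² = 1;  Var(F_2) = (8.5)² = 72.25
Cov(F_1,F_2) = ρ·SD(F_1)·SD(F_2) = 0.2·1·8.5 = 1.7
Var(2F_1 + F_2) = (2)²·Var(F_1) + (1)²·Var(F_2) + 2·(2)·(1)·Cov(F_1,F_2)
= 4·1 + 1·72.25 + 4·1.7 = 83.05

83.0500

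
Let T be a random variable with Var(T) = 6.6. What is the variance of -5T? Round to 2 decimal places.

Var(-5T) = (-5)²·Var(T) = 25·6.6 = 165

165.00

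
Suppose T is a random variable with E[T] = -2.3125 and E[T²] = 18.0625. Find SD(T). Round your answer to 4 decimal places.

var(T) = 18.0625 − (-2.3125)² = 12.71484375
SD(T) = √12.71484375 ≈ 3.5658

3.5658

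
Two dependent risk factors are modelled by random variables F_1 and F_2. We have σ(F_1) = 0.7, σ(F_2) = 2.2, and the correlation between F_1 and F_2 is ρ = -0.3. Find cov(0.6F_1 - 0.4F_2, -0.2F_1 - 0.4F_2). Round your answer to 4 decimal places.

var(F_1) = (0.7)² = 0.49;  var(F_2) = (2.2)² = 4.84
cov(F_1,F_2) = ρ·σ(F_1)·σ(F_2) = -0.3·0.7·2.2 = -0.462
cov(0.6F_1 - 0.4F_2, -0.2F_1 - 0.4F_2) = (0.6)(-0.2)var(F_1) + (-0.4)(-0.4)var(F_2) + [(0.6)(-0.4) + (-0.4)(-0.2)]cov(F_1,F_2)
= -0.12·0.49 + 0.16·4.84 + -0.16·-0.462 = 0.78952

0.7895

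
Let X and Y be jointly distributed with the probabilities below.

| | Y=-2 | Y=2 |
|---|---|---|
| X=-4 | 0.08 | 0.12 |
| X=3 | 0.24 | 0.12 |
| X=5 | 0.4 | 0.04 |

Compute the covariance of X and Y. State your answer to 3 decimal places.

E[X] = 2.48,  E[Y] = -0.88
E[XY] = -4.64
Cov(X,Y) = E[XY] − E[X]E[Y] = -4.64 − (2.48)(-0.88) = -2.4576

-2.458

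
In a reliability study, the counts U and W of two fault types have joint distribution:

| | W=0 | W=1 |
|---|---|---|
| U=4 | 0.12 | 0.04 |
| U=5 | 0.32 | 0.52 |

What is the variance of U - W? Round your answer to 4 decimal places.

0.2816

E[U] = 4.84,  E[W] = 0.56,  E[UW] = 2.76
Var(U) = 23.56 − (4.84)² = 0.1344;  Var(W) = 0.56 − (0.56)² = 0.2464
Cov(U,W) = 2.76 − (4.84)(0.56) = 0.0496
Var(U - W) = (1)²·0.1344 + (-1)²·0.2464 + 2·(1)·(-1)·0.0496 = 0.2816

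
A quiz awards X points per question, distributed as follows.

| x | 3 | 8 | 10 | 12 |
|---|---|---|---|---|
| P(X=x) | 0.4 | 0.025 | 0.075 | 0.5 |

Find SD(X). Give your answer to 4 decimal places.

4.2752

E[X] = (3)(0.4) + (8)(0.025) + (10)(0.075) + (12)(0.5) = 8.15
E[X²] = (3)²(0.4) + (8)²(0.025) + (10)²(0.075) + (12)²(0.5) = 84.7
V(X) = E[X²] − (E[X])² = 84.7 − (8.15)² = 18.2775
SD(X) = √18.2775 ≈ 4.2752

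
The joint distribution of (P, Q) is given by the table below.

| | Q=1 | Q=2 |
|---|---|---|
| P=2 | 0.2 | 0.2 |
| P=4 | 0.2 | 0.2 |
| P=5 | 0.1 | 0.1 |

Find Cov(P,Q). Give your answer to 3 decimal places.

0.000

E[P] = 3.4,  E[Q] = 1.5
E[PQ] = 5.1
Cov(P,Q) = E[PQ] − E[P]E[Q] = 5.1 − (3.4)(1.5) = 0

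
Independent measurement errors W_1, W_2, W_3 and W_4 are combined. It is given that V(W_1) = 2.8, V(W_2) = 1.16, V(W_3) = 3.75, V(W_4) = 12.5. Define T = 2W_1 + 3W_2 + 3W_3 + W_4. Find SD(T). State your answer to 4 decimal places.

8.2395

By independence, V(T) = (2)²V(W_1) + (3)²V(W_2) + (3)²V(W_3) + (1)²V(W_4)
= (2)²·2.8 + (3)²·1.16 + (3)²·3.75 + (1)²·12.5 = 67.89
SD(T) = √67.89 ≈ 8.2395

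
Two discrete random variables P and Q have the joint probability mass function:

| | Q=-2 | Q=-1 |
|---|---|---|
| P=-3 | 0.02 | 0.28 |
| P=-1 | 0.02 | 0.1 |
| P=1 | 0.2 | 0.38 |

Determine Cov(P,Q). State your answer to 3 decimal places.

E[P] = -0.44,  E[Q] = -1.24
E[PQ] = 0.32
Cov(P,Q) = E[PQ] − E[P]E[Q] = 0.32 − (-0.44)(-1.24) = -0.2256

-0.226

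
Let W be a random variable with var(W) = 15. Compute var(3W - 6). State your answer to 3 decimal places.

var(3W - 6) = (3)²·var(W) = 9·15 = 135

135.000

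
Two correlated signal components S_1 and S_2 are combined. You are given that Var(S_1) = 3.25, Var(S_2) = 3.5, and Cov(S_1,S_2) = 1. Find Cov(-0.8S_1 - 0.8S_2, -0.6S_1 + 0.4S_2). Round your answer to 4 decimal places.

Cov(-0.8S_1 - 0.8S_2, -0.6S_1 + 0.4S_2) = (-0.8)(-0.6)Var(S_1) + (-0.8)(0.4)Var(S_2) + [(-0.8)(0.4) + (-0.8)(-0.6)]Cov(S_1,S_2)
= 0.48·3.25 + -0.32·3.5 + 0.16·1 = 0.6

0.6000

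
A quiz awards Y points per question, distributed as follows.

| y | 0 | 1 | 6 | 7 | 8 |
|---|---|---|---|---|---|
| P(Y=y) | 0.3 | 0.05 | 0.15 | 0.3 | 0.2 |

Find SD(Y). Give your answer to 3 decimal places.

E[Y] = (0)(0.3) + (1)(0.05) + (6)(0.15) + (7)(0.3) + (8)(0.2) = 4.65
E[Y²] = (0)²(0.3) + (1)²(0.05) + (6)²(0.15) + (7)²(0.3) + (8)²(0.2) = 32.95
var(Y) = E[Y²] − (E[Y])² = 32.95 − (4.65)² = 11.3275
SD(Y) = √11.3275 ≈ 3.366

3.366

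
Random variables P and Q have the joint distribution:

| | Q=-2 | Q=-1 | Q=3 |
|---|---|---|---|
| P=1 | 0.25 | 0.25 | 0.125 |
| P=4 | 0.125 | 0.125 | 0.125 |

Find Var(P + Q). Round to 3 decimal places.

E[P] = 2.125,  E[Q] = -0.375,  E[PQ] = -0.375
Var(P) = 6.625 − (2.125)² = 2.109375;  Var(Q) = 4.125 − (-0.375)² = 3.984375
cov(P,Q) = -0.375 − (2.125)(-0.375) = 0.421875
Var(P + Q) = (1)²·2.109375 + (1)²·3.984375 + 2·(1)·(1)·0.421875 = 6.9375

6.938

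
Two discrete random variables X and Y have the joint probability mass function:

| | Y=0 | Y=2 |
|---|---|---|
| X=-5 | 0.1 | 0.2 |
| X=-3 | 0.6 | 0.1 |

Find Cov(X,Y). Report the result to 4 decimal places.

-0.4400

E[X] = -3.6,  E[Y] = 0.6
E[XY] = -2.6
Cov(X,Y) = E[XY] − E[X]E[Y] = -2.6 − (-3.6)(0.6) = -0.44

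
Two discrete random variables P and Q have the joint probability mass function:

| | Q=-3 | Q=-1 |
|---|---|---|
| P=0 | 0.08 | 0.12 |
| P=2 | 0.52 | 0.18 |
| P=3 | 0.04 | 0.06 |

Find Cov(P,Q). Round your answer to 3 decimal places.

E[P] = 1.7,  E[Q] = -2.28
E[PQ] = -4.02
Cov(P,Q) = E[PQ] − E[P]E[Q] = -4.02 − (1.7)(-2.28) = -0.144

-0.144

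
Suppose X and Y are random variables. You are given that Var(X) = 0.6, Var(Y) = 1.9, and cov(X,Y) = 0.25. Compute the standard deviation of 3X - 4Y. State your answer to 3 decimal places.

5.459

Var(3X - 4Y) = (3)²·Var(X) + (-4)²·Var(Y) + 2·(3)·(-4)·cov(X,Y)
= 9·0.6 + 16·1.9 + -24·0.25 = 29.8
sd(3X - 4Y) = √29.8 ≈ 5.459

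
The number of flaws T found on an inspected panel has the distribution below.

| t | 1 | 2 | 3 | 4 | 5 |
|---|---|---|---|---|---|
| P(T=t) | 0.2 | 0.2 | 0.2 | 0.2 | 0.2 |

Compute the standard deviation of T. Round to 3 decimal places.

E[T] = (1)(0.2) + (2)(0.2) + (3)(0.2) + (4)(0.2) + (5)(0.2) = 3
E[T²] = (1)²(0.2) + (2)²(0.2) + (3)²(0.2) + (4)²(0.2) + (5)²(0.2) = 11
Var(T) = E[T²] − (E[T])² = 11 − (3)² = 2
SD(T) = √2 ≈ 1.414

1.414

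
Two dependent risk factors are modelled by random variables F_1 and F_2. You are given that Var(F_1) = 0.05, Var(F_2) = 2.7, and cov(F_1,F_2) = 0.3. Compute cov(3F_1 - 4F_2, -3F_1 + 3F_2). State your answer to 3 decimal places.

-26.550

cov(3F_1 - 4F_2, -3F_1 + 3F_2) = (3)(-3)Var(F_1) + (-4)(3)Var(F_2) + [(3)(3) + (-4)(-3)]cov(F_1,F_2)
= -9·0.05 + -12·2.7 + 21·0.3 = -26.55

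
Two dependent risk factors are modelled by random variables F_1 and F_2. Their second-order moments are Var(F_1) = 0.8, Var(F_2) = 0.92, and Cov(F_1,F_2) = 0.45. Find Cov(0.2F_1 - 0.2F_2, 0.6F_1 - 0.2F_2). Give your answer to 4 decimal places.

0.0608

Cov(0.2F_1 - 0.2F_2, 0.6F_1 - 0.2F_2) = (0.2)(0.6)Var(F_1) + (-0.2)(-0.2)Var(F_2) + [(0.2)(-0.2) + (-0.2)(0.6)]Cov(F_1,F_2)
= 0.12·0.8 + 0.04·0.92 + -0.16·0.45 = 0.0608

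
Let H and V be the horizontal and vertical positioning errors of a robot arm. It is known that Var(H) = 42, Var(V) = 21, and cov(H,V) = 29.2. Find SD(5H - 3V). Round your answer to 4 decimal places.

Var(5H - 3V) = (5)²·Var(H) + (-3)²·Var(V) + 2·(5)·(-3)·cov(H,V)
= 25·42 + 9·21 + -30·29.2 = 363
SD(5H - 3V) = √363 ≈ 19.0526

19.0526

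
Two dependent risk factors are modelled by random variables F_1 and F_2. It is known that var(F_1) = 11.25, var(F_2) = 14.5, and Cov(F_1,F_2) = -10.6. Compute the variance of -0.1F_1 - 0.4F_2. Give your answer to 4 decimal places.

var(-0.1F_1 - 0.4F_2) = (-0.1)²·var(F_1) + (-0.4)²·var(F_2) + 2·(-0.1)·(-0.4)·Cov(F_1,F_2)
= 0.01·11.25 + 0.16·14.5 + 0.08·-10.6 = 1.5845

1.5845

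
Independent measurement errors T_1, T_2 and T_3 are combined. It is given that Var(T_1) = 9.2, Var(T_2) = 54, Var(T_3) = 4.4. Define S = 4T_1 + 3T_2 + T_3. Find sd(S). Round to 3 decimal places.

By independence, Var(S) = (4)²Var(T_1) + (3)²Var(T_2) + (1)²Var(T_3)
= (4)²·9.2 + (3)²·54 + (1)²·4.4 = 637.6
sd(S) = √637.6 ≈ 25.251

25.251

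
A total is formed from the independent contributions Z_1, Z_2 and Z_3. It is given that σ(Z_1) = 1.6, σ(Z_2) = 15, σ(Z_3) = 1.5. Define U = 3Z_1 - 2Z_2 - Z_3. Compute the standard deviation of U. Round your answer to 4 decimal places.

30.4186

var(Z_1) = 2.56, var(Z_2) = 225, var(Z_3) = 2.25
By independence, var(U) = (3)²var(Z_1) + (-2)²var(Z_2) + (-1)²var(Z_3)
= (3)²·2.56 + (-2)²·225 + (-1)²·2.25 = 925.29
σ(U) = √925.29 ≈ 30.4186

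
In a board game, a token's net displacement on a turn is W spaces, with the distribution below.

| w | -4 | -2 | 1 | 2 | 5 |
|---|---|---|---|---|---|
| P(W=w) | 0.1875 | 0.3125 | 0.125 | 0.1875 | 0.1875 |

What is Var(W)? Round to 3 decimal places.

9.809

E[W] = (-4)(0.1875) + (-2)(0.3125) + (1)(0.125) + (2)(0.1875) + (5)(0.1875) = 0.0625
E[W²] = (-4)²(0.1875) + (-2)²(0.3125) + (1)²(0.125) + (2)²(0.1875) + (5)²(0.1875) = 9.8125
Var(W) = E[W²] − (E[W])² = 9.8125 − (0.0625)² = 9.80859375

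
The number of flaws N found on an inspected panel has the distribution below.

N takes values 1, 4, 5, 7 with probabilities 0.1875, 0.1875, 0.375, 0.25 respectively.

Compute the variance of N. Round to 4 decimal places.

3.9961

E[N] = (1)(0.1875) + (4)(0.1875) + (5)(0.375) + (7)(0.25) = 4.5625
E[N²] = (1)²(0.1875) + (4)²(0.1875) + (5)²(0.375) + (7)²(0.25) = 24.8125
var(N) = E[N²] − (E[N])² = 24.8125 − (4.5625)² = 3.99609375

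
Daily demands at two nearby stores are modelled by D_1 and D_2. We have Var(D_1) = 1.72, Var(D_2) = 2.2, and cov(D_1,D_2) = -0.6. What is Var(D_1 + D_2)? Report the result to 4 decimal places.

Var(D_1 + D_2) = (1)²·Var(D_1) + (1)²·Var(D_2) + 2·(1)·(1)·cov(D_1,D_2)
= 1·1.72 + 1·2.2 + 2·-0.6 = 2.72

2.7200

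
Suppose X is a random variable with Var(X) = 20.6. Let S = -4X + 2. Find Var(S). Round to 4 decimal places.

Var(-4X + 2) = (-4)²·Var(X) = 16·20.6 = 329.6

329.6000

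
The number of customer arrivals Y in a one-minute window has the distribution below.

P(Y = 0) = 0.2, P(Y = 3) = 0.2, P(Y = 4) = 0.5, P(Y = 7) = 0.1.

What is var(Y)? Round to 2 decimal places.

E[Y] = (0)(0.2) + (3)(0.2) + (4)(0.5) + (7)(0.1) = 3.3
E[Y²] = (0)²(0.2) + (3)²(0.2) + (4)²(0.5) + (7)²(0.1) = 14.7
var(Y) = E[Y²] − (E[Y])² = 14.7 − (3.3)² = 3.81

3.81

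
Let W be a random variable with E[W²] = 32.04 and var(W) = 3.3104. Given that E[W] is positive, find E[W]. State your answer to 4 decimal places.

5.3600

(E[W])² = E[W²] − var(W) = 32.04 − 3.3104 = 28.7296
E[W] = √28.7296 = 5.36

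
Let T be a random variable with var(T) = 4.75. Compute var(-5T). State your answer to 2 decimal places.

118.75

var(-5T) = (-5)²·var(T) = 25·4.75 = 118.75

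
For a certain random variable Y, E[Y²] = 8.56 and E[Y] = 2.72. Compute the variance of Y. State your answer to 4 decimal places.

Var(Y) = 8.56 − (2.72)² = 1.1616

1.1616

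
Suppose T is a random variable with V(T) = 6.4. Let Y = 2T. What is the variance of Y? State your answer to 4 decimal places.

V(2T) = (2)²·V(T) = 4·6.4 = 25.6

25.6000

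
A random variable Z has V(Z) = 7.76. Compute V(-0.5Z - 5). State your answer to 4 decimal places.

1.9400

V(-0.5Z - 5) = (-0.5)²·V(Z) = 0.25·7.76 = 1.94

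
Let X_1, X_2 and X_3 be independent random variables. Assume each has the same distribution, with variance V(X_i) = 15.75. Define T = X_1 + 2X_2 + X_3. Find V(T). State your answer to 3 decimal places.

By independence, V(T) = (1)²V(X_1) + (2)²V(X_2) + (1)²V(X_3)
= (1)²·15.75 + (2)²·15.75 + (1)²·15.75 = 94.5

94.500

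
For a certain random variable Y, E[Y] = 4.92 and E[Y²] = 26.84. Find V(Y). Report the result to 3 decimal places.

V(Y) = 26.84 − (4.92)² = 2.6336

2.634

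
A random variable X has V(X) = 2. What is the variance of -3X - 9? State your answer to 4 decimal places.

18.0000

V(-3X - 9) = (-3)²·V(X) = 9·2 = 18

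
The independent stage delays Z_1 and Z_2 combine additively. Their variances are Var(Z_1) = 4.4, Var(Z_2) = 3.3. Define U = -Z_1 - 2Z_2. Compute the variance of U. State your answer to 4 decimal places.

By independence, Var(U) = (-1)²Var(Z_1) + (-2)²Var(Z_2)
= (-1)²·4.4 + (-2)²·3.3 = 17.6

17.6000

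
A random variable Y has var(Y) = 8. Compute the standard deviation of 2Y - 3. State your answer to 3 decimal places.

5.657

var(2Y - 3) = (2)²·8 = 32
σ(2Y - 3) = √32 ≈ 5.657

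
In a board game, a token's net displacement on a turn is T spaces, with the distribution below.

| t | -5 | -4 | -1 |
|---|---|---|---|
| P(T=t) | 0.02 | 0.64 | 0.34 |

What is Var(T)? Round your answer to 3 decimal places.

2.080

E[T] = (-5)(0.02) + (-4)(0.64) + (-1)(0.34) = -3
E[T²] = (-5)²(0.02) + (-4)²(0.64) + (-1)²(0.34) = 11.08
Var(T) = E[T²] − (E[T])² = 11.08 − (-3)² = 2.08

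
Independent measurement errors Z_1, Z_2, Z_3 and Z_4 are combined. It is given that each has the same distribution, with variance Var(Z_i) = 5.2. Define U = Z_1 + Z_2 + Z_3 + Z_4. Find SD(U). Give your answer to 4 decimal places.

By independence, Var(U) = (1)²Var(Z_1) + (1)²Var(Z_2) + (1)²Var(Z_3) + (1)²Var(Z_4)
= (1)²·5.2 + (1)²·5.2 + (1)²·5.2 + (1)²·5.2 = 20.8
SD(U) = √20.8 ≈ 4.5607

4.5607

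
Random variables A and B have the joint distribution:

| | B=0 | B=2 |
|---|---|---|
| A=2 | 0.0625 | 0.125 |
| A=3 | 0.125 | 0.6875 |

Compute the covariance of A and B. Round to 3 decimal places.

0.055

E[A] = 2.8125,  E[B] = 1.625
E[AB] = 4.625
Cov(A,B) = E[AB] − E[A]E[B] = 4.625 − (2.8125)(1.625) = 0.0546875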